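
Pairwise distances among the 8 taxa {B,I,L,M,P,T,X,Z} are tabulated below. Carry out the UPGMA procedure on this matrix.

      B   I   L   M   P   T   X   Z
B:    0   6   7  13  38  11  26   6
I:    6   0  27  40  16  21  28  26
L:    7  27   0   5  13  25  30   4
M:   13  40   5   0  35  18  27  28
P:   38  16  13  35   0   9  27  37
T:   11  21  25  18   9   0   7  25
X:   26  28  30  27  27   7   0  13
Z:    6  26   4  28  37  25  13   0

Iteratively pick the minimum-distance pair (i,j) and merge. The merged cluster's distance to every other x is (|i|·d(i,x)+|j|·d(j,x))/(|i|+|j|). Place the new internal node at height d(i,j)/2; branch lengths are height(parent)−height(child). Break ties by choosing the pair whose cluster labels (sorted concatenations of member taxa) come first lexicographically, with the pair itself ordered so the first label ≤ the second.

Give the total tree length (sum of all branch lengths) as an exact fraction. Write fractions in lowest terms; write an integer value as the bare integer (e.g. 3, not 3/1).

607/10

iteration 1: select L,Z (d=4); attach at lengths (2, 2); label the merged cluster LZ
  updated: d(B,LZ)=13/2, d(I,LZ)=53/2, d(LZ,M)=33/2, d(LZ,P)=25, d(LZ,T)=25, d(LZ,X)=43/2
iteration 2: select B,I (d=6); attach at lengths (3, 3); label the merged cluster BI
  updated: d(BI,LZ)=33/2, d(BI,M)=53/2, d(BI,P)=27, d(BI,T)=16, d(BI,X)=27
iteration 3: select T,X (d=7); attach at lengths (7/2, 7/2); label the merged cluster TX
  updated: d(BI,TX)=43/2, d(LZ,TX)=93/4, d(M,TX)=45/2, d(P,TX)=18
iteration 4: select BI,LZ (d=33/2); attach at lengths (21/4, 25/4); label the merged cluster BILZ
  updated: d(BILZ,M)=43/2, d(BILZ,P)=26, d(BILZ,TX)=179/8
iteration 5: select P,TX (d=18); attach at lengths (9, 11/2); label the merged cluster PTX
  updated: d(BILZ,PTX)=283/12, d(M,PTX)=80/3
iteration 6: select BILZ,M (d=43/2); attach at lengths (5/2, 43/4); label the merged cluster BILMZ
  updated: d(BILMZ,PTX)=121/5
iteration 7: select BILMZ,PTX (d=121/5); attach at lengths (27/20, 31/10); label the merged cluster BILMPTXZ
final tree: ((((B:3,I:3):21/4,(L:2,Z:2):25/4):5/2,M:43/4):27/20,(P:9,(T:7/2,X:7/2):11/2):31/10)
total length: 607/10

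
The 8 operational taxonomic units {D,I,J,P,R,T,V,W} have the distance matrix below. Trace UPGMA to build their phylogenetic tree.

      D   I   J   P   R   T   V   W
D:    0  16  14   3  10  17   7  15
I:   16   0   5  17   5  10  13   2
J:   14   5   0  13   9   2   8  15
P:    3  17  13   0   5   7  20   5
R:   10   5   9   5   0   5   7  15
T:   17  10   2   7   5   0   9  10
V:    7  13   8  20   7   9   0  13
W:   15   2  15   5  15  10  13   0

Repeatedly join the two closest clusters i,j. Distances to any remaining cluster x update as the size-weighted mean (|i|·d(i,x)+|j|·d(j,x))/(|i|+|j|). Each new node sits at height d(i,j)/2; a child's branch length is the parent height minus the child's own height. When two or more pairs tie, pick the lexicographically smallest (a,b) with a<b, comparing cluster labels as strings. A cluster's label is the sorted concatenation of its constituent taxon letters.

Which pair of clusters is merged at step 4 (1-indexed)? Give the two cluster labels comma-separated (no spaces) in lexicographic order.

JT,R

iteration 1: select I,W (d=2); attach at lengths (1, 1); label the merged cluster IW
  updated: d(D,IW)=31/2, d(IW,J)=10, d(IW,P)=11, d(IW,R)=10, d(IW,T)=10, d(IW,V)=13
iteration 2: select J,T (d=2); attach at lengths (1, 1); label the merged cluster JT
  updated: d(D,JT)=31/2, d(IW,JT)=10, d(JT,P)=10, d(JT,R)=7, d(JT,V)=17/2
iteration 3: select D,P (d=3); attach at lengths (3/2, 3/2); label the merged cluster DP
  updated: d(DP,IW)=53/4, d(DP,JT)=51/4, d(DP,R)=15/2, d(DP,V)=27/2
iteration 4: select JT,R (d=7); attach at lengths (5/2, 7/2); label the merged cluster JRT
  updated: d(DP,JRT)=11, d(IW,JRT)=10, d(JRT,V)=8
iteration 5: select JRT,V (d=8); attach at lengths (1/2, 4); label the merged cluster JRTV
  updated: d(DP,JRTV)=93/8, d(IW,JRTV)=43/4
iteration 6: select IW,JRTV (d=43/4); attach at lengths (35/8, 11/8); label the merged cluster IJRTVW
  updated: d(DP,IJRTVW)=73/6
iteration 7: select DP,IJRTVW (d=73/6); attach at lengths (55/12, 17/24); label the merged cluster DIJPRTVW
final tree: ((D:3/2,P:3/2):55/12,((I:1,W:1):35/8,(((J:1,T:1):5/2,R:7/2):1/2,V:4):11/8):17/24)
total length: 685/24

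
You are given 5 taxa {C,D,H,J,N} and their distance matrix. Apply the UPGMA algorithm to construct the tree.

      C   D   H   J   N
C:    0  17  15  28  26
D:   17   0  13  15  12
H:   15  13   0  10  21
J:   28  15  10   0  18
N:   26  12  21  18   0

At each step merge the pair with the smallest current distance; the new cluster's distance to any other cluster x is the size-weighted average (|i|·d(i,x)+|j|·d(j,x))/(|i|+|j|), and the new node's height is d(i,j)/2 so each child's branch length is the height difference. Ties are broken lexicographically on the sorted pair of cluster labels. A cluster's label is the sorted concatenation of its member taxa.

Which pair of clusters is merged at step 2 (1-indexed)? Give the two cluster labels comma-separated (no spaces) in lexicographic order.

step 1: merge (H,J) at d=10; branch lengths H→5, J→5; new cluster HJ
  updated: d(C,HJ)=43/2, d(D,HJ)=14, d(HJ,N)=39/2
step 2: merge (D,N) at d=12; branch lengths D→6, N→6; new cluster DN
  updated: d(C,DN)=43/2, d(DN,HJ)=67/4
step 3: merge (DN,HJ) at d=67/4; branch lengths DN→19/8, HJ→27/8; new cluster DHJN
  updated: d(C,DHJN)=43/2
step 4: merge (C,DHJN) at d=43/2; branch lengths C→43/4, DHJN→19/8; new cluster CDHJN
final tree: (C:43/4,((D:6,N:6):19/8,(H:5,J:5):27/8):19/8)
total length: 327/8

D,N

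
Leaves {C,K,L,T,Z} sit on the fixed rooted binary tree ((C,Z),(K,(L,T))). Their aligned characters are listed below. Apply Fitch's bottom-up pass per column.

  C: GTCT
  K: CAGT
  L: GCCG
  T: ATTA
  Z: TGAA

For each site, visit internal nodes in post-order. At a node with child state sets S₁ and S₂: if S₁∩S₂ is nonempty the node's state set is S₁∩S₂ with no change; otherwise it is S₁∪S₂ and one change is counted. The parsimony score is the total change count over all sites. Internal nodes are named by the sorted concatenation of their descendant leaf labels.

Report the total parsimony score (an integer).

12

[col 0] CZ: children C:{G}, Z:{T} ∪→ {G,T}; cost 1
[col 0] LT: children L:{G}, T:{A} ∪→ {A,G}; cost 1
[col 0] KLT: children K:{C}, LT:{A,G} ∪→ {A,C,G}; cost 1
[col 0] CKLTZ: children CZ:{G,T}, KLT:{A,C,G} ∩→ {G}; cost 0
[col 1] CZ: children C:{T}, Z:{G} ∪→ {G,T}; cost 1
[col 1] LT: children L:{C}, T:{T} ∪→ {C,T}; cost 1
[col 1] KLT: children K:{A}, LT:{C,T} ∪→ {A,C,T}; cost 1
[col 1] CKLTZ: children CZ:{G,T}, KLT:{A,C,T} ∩→ {T}; cost 0
[col 2] CZ: children C:{C}, Z:{A} ∪→ {A,C}; cost 1
[col 2] LT: children L:{C}, T:{T} ∪→ {C,T}; cost 1
[col 2] KLT: children K:{G}, LT:{C,T} ∪→ {C,G,T}; cost 1
[col 2] CKLTZ: children CZ:{A,C}, KLT:{C,G,T} ∩→ {C}; cost 0
[col 3] CZ: children C:{T}, Z:{A} ∪→ {A,T}; cost 1
[col 3] LT: children L:{G}, T:{A} ∪→ {A,G}; cost 1
[col 3] KLT: children K:{T}, LT:{A,G} ∪→ {A,G,T}; cost 1
[col 3] CKLTZ: children CZ:{A,T}, KLT:{A,G,T} ∩→ {A,T}; cost 0
per-site changes: [3, 3, 3, 3]; total = 12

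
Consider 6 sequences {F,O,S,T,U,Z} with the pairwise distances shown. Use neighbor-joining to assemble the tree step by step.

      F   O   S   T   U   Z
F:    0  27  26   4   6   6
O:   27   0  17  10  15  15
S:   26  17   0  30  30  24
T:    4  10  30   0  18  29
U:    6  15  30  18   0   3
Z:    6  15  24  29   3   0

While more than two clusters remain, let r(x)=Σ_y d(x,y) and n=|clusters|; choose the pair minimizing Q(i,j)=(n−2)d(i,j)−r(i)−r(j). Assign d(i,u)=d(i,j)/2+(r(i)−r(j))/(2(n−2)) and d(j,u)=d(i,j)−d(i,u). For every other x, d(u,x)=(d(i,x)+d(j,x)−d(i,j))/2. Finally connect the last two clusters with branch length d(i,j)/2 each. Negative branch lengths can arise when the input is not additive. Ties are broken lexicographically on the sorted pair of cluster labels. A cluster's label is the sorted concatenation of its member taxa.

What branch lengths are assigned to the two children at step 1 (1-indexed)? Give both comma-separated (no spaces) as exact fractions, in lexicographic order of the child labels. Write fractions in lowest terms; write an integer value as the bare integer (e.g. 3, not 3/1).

1. join F+T (d=4, Q=-144) ⇒ FT; edges |F|=-3/4, |T|=19/4
  updated: d(FT,O)=33/2, d(FT,S)=26, d(FT,U)=10, d(FT,Z)=31/2
2. join O+S (d=17, Q=-219/2) ⇒ OS; edges |O|=35/12, |S|=169/12
  updated: d(FT,OS)=51/4, d(OS,U)=14, d(OS,Z)=11
3. join FT+OS (d=51/4, Q=-101/2) ⇒ FOST; edges |FT|=13/2, |OS|=25/4
  updated: d(FOST,U)=45/8, d(FOST,Z)=55/8
4. join FOST+U (d=45/8, Q=-31/2) ⇒ FOSTU; edges |FOST|=19/4, |U|=7/8
  updated: d(FOSTU,Z)=17/8
5. join FOSTU+Z (d=17/8) ⇒ FOSTUZ; edges |FOSTU|=17/16, |Z|=17/16
final tree: ((((F:-3/4,T:19/4):13/2,(O:35/12,S:169/12):25/4):19/4,U:7/8):17/16,Z:17/16)
total length: 83/2

-3/4,19/4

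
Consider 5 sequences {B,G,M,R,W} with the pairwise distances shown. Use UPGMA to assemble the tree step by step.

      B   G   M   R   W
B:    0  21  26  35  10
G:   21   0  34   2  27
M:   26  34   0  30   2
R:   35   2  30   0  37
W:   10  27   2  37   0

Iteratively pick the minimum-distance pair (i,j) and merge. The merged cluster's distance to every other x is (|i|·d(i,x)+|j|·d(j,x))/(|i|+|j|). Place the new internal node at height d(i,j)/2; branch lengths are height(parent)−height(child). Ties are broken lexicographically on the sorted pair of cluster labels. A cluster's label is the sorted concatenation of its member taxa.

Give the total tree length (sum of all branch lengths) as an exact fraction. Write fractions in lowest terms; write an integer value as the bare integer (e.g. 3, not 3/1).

step 1: merge (G,R) at d=2; branch lengths G→1, R→1; new cluster GR
  updated: d(B,GR)=28, d(GR,M)=32, d(GR,W)=32
step 2: merge (M,W) at d=2; branch lengths M→1, W→1; new cluster MW
  updated: d(B,MW)=18, d(GR,MW)=32
step 3: merge (B,MW) at d=18; branch lengths B→9, MW→8; new cluster BMW
  updated: d(BMW,GR)=92/3
step 4: merge (BMW,GR) at d=92/3; branch lengths BMW→19/3, GR→43/3; new cluster BGMRW
final tree: ((B:9,(M:1,W:1):8):19/3,(G:1,R:1):43/3)
total length: 125/3

125/3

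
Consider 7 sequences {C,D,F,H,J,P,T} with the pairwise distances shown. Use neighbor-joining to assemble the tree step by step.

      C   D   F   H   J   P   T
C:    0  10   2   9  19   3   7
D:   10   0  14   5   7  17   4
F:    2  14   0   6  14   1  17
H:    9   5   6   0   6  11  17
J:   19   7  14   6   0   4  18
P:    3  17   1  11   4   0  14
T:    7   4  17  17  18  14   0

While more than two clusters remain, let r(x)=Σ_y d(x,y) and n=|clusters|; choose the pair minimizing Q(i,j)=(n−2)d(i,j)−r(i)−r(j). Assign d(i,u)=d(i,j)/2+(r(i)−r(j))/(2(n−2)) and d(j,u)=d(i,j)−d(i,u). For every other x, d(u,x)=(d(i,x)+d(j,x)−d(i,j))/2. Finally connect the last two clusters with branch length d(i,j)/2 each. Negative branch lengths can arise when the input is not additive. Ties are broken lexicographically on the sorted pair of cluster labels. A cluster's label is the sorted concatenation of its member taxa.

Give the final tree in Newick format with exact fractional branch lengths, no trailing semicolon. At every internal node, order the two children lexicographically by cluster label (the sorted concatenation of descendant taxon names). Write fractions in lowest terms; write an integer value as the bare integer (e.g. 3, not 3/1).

(((C:13/16,((D:0,T:4):125/24,(H:23/16,J:73/16):37/24):73/16):19/16,F:9/16):7/32,P:7/32)

iteration 1: select D,T (d=4, Q=-114); attach at lengths (0, 4); label the merged cluster DT
  updated: d(C,DT)=13/2, d(DT,F)=27/2, d(DT,H)=9, d(DT,J)=21/2, d(DT,P)=27/2
iteration 2: select H,J (d=6, Q=-141/2); attach at lengths (23/16, 73/16); label the merged cluster HJ
  updated: d(C,HJ)=11, d(DT,HJ)=27/4, d(F,HJ)=7, d(HJ,P)=9/2
iteration 3: select DT,HJ (d=27/4, Q=-197/4); attach at lengths (125/24, 37/24); label the merged cluster DHJT
  updated: d(C,DHJT)=43/8, d(DHJT,F)=55/8, d(DHJT,P)=45/8
iteration 4: select C,DHJT (d=43/8, Q=-35/2); attach at lengths (13/16, 73/16); label the merged cluster CDHJT
  updated: d(CDHJT,F)=7/4, d(CDHJT,P)=13/8
iteration 5: select CDHJT,F (d=7/4, Q=-35/8); attach at lengths (19/16, 9/16); label the merged cluster CDFHJT
  updated: d(CDFHJT,P)=7/16
iteration 6: select CDFHJT,P (d=7/16); attach at lengths (7/32, 7/32); label the merged cluster CDFHJPT
final tree: (((C:13/16,((D:0,T:4):125/24,(H:23/16,J:73/16):37/24):73/16):19/16,F:9/16):7/32,P:7/32)
total length: 389/16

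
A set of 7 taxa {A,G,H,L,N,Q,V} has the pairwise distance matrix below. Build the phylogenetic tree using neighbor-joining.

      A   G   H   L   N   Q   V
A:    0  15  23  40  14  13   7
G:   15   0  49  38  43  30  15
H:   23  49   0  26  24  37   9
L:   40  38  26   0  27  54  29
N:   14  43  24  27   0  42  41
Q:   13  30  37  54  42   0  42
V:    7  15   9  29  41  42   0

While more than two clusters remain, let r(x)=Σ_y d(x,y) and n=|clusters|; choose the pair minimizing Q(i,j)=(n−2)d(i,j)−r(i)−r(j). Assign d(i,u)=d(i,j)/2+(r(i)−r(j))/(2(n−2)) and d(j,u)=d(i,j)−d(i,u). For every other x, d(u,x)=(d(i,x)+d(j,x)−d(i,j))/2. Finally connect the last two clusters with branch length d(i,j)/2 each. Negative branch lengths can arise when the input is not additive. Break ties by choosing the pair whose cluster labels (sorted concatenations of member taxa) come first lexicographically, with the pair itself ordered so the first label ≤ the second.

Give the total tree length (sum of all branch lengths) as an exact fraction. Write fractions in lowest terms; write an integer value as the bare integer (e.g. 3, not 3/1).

337/4

1. join L+N (d=27, Q=-270) ⇒ LN; edges |L|=79/5, |N|=56/5
  updated: d(A,LN)=27/2, d(G,LN)=27, d(H,LN)=23/2, d(LN,Q)=69/2, d(LN,V)=43/2
2. join H+LN (d=23/2, Q=-383/2) ⇒ HLN; edges |H|=135/16, |LN|=49/16
  updated: d(A,HLN)=25/2, d(G,HLN)=129/4, d(HLN,Q)=30, d(HLN,V)=19/2
3. join HLN+V (d=19/2, Q=-517/4) ⇒ HLNV; edges |HLN|=157/24, |V|=71/24
  updated: d(A,HLNV)=5, d(G,HLNV)=151/8, d(HLNV,Q)=125/4
4. join A+Q (d=13, Q=-325/4) ⇒ AQ; edges |A|=-61/16, |Q|=269/16
  updated: d(AQ,G)=16, d(AQ,HLNV)=93/8
5. join AQ+G (d=16, Q=-93/2) ⇒ AGQ; edges |AQ|=35/8, |G|=93/8
  updated: d(AGQ,HLNV)=29/4
6. join AGQ+HLNV (d=29/4) ⇒ AGHLNQV; edges |AGQ|=29/8, |HLNV|=29/8
final tree: (((A:-61/16,Q:269/16):35/8,G:93/8):29/8,((H:135/16,(L:79/5,N:56/5):49/16):157/24,V:71/24):29/8)
total length: 337/4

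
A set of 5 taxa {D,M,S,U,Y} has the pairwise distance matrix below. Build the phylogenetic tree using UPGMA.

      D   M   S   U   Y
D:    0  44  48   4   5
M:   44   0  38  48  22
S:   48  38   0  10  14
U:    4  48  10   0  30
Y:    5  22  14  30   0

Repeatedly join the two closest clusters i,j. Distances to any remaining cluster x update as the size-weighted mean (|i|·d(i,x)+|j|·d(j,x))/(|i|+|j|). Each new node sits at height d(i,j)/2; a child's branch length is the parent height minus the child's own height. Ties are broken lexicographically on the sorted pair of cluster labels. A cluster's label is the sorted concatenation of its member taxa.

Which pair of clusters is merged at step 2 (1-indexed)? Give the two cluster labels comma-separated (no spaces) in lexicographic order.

1. join D+U (d=4) ⇒ DU; edges |D|=2, |U|=2
  updated: d(DU,M)=46, d(DU,S)=29, d(DU,Y)=35/2
2. join S+Y (d=14) ⇒ SY; edges |S|=7, |Y|=7
  updated: d(DU,SY)=93/4, d(M,SY)=30
3. join DU+SY (d=93/4) ⇒ DSUY; edges |DU|=77/8, |SY|=37/8
  updated: d(DSUY,M)=38
4. join DSUY+M (d=38) ⇒ DMSUY; edges |DSUY|=59/8, |M|=19
final tree: (((D:2,U:2):77/8,(S:7,Y:7):37/8):59/8,M:19)
total length: 469/8

S,Y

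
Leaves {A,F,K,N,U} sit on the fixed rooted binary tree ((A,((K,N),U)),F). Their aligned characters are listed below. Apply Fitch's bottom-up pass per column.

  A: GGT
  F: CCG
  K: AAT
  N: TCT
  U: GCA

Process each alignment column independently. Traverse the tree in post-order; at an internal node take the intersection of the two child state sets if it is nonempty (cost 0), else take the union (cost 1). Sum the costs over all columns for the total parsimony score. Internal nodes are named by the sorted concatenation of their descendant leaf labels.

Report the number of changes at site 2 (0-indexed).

[col 0] KN: children K:{A}, N:{T} ∪→ {A,T}; cost 1
[col 0] KNU: children KN:{A,T}, U:{G} ∪→ {A,G,T}; cost 1
[col 0] AKNU: children A:{G}, KNU:{A,G,T} ∩→ {G}; cost 0
[col 0] AFKNU: children AKNU:{G}, F:{C} ∪→ {C,G}; cost 1
[col 1] KN: children K:{A}, N:{C} ∪→ {A,C}; cost 1
[col 1] KNU: children KN:{A,C}, U:{C} ∩→ {C}; cost 0
[col 1] AKNU: children A:{G}, KNU:{C} ∪→ {C,G}; cost 1
[col 1] AFKNU: children AKNU:{C,G}, F:{C} ∩→ {C}; cost 0
[col 2] KN: children K:{T}, N:{T} ∩→ {T}; cost 0
[col 2] KNU: children KN:{T}, U:{A} ∪→ {A,T}; cost 1
[col 2] AKNU: children A:{T}, KNU:{A,T} ∩→ {T}; cost 0
[col 2] AFKNU: children AKNU:{T}, F:{G} ∪→ {G,T}; cost 1
per-site changes: [3, 2, 2]; total = 7

2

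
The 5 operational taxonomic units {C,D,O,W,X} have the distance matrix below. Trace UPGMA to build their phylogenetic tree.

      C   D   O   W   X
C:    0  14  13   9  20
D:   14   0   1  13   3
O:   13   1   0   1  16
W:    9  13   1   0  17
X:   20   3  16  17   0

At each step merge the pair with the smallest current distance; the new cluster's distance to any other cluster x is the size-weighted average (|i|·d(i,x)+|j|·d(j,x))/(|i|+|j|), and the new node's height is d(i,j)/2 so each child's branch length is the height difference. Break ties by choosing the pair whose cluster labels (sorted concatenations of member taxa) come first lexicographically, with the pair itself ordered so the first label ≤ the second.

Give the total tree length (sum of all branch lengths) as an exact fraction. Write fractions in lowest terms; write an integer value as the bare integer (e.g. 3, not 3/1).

24

iteration 1: select D,O (d=1); attach at lengths (1/2, 1/2); label the merged cluster DO
  updated: d(C,DO)=27/2, d(DO,W)=7, d(DO,X)=19/2
iteration 2: select DO,W (d=7); attach at lengths (3, 7/2); label the merged cluster DOW
  updated: d(C,DOW)=12, d(DOW,X)=12
iteration 3: select C,DOW (d=12); attach at lengths (6, 5/2); label the merged cluster CDOW
  updated: d(CDOW,X)=14
iteration 4: select CDOW,X (d=14); attach at lengths (1, 7); label the merged cluster CDOWX
final tree: ((C:6,((D:1/2,O:1/2):3,W:7/2):5/2):1,X:7)
total length: 24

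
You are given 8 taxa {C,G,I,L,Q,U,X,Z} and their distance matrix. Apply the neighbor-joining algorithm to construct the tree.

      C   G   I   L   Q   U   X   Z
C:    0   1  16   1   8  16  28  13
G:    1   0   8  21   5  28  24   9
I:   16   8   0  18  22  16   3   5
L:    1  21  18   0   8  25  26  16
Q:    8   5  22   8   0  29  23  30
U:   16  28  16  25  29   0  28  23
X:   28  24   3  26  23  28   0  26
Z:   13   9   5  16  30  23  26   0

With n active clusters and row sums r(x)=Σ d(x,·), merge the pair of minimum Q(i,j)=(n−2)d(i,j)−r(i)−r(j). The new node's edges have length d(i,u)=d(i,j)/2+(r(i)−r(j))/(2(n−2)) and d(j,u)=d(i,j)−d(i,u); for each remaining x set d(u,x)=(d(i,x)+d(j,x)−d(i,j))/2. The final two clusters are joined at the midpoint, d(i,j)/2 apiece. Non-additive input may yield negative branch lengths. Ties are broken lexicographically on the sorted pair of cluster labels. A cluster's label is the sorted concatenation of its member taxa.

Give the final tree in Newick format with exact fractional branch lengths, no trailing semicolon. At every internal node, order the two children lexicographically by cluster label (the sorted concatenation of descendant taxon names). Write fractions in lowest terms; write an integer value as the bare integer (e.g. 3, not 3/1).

1. join I+X (d=3, Q=-228) ⇒ IX; edges |I|=-13/3, |X|=22/3
  updated: d(C,IX)=41/2, d(G,IX)=29/2, d(IX,L)=41/2, d(IX,Q)=21, d(IX,U)=41/2, d(IX,Z)=14
2. join G+Q (d=5, Q=-309/2) ⇒ GQ; edges |G|=1/4, |Q|=19/4
  updated: d(C,GQ)=2, d(GQ,IX)=61/4, d(GQ,L)=12, d(GQ,U)=26, d(GQ,Z)=17
3. join C+L (d=1, Q=-123) ⇒ CL; edges |C|=-9/4, |L|=13/4
  updated: d(CL,GQ)=13/2, d(CL,IX)=20, d(CL,U)=20, d(CL,Z)=14
4. join CL+GQ (d=13/2, Q=-423/4) ⇒ CGLQ; edges |CL|=61/24, |GQ|=95/24
  updated: d(CGLQ,IX)=115/8, d(CGLQ,U)=79/4, d(CGLQ,Z)=49/4
5. join CGLQ+Z (d=49/4, Q=-569/8) ⇒ CGLQZ; edges |CGLQ|=173/32, |Z|=219/32
  updated: d(CGLQZ,IX)=129/16, d(CGLQZ,U)=61/4
6. join CGLQZ+IX (d=129/16, Q=-701/16) ⇒ CGILQXZ; edges |CGLQZ|=45/32, |IX|=213/32
  updated: d(CGILQXZ,U)=443/32
7. join CGILQXZ+U (d=443/32) ⇒ CGILQUXZ; edges |CGILQXZ|=443/64, |U|=443/64
final tree: (((((C:-9/4,L:13/4):61/24,(G:1/4,Q:19/4):95/24):173/32,Z:219/32):45/32,(I:-13/3,X:22/3):213/32):443/64,U:443/64)
total length: 1589/32

(((((C:-9/4,L:13/4):61/24,(G:1/4,Q:19/4):95/24):173/32,Z:219/32):45/32,(I:-13/3,X:22/3):213/32):443/64,U:443/64)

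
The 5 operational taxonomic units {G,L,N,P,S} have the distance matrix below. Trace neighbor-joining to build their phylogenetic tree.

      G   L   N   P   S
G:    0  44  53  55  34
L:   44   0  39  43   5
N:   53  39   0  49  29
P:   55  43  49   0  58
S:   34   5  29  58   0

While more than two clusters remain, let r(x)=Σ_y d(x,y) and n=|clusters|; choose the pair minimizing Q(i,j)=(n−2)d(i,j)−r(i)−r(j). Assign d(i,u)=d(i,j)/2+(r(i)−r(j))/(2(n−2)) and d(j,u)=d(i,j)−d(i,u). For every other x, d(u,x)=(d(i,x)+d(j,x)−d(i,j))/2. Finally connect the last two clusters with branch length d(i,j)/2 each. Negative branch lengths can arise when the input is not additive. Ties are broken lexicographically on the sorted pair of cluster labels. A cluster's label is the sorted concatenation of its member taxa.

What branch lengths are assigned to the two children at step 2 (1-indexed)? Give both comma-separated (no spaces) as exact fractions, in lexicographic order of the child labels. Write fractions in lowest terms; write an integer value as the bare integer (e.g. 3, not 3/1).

1. join L+S (d=5, Q=-242) ⇒ LS; edges |L|=10/3, |S|=5/3
  updated: d(G,LS)=73/2, d(LS,N)=63/2, d(LS,P)=48
2. join G+LS (d=73/2, Q=-375/2) ⇒ GLS; edges |G|=203/8, |LS|=89/8
  updated: d(GLS,N)=24, d(GLS,P)=133/4
3. join GLS+N (d=24, Q=-425/4) ⇒ GLNS; edges |GLS|=33/8, |N|=159/8
  updated: d(GLNS,P)=233/8
4. join GLNS+P (d=233/8) ⇒ GLNPS; edges |GLNS|=233/16, |P|=233/16
final tree: (((G:203/8,(L:10/3,S:5/3):89/8):33/8,N:159/8):233/16,P:233/16)
total length: 757/8

203/8,89/8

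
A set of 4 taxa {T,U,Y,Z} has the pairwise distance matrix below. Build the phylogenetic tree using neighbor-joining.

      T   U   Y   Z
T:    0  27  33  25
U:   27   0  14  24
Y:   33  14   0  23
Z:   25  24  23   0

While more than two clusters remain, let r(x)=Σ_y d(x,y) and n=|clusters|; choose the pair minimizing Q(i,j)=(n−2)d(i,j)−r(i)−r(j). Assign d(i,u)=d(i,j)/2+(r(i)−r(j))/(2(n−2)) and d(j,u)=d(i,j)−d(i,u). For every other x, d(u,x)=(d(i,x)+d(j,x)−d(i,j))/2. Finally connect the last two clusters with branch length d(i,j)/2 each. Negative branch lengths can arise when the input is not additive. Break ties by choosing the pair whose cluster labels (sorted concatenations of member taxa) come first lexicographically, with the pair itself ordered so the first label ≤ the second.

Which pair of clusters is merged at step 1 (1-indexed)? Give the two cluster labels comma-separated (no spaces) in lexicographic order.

T,Z

1. join T+Z (d=25, Q=-107) ⇒ TZ; edges |T|=63/4, |Z|=37/4
  updated: d(TZ,U)=13, d(TZ,Y)=31/2
2. join TZ+U (d=13, Q=-85/2) ⇒ TUZ; edges |TZ|=29/4, |U|=23/4
  updated: d(TUZ,Y)=33/4
3. join TUZ+Y (d=33/4) ⇒ TUYZ; edges |TUZ|=33/8, |Y|=33/8
final tree: (((T:63/4,Z:37/4):29/4,U:23/4):33/8,Y:33/8)
total length: 185/4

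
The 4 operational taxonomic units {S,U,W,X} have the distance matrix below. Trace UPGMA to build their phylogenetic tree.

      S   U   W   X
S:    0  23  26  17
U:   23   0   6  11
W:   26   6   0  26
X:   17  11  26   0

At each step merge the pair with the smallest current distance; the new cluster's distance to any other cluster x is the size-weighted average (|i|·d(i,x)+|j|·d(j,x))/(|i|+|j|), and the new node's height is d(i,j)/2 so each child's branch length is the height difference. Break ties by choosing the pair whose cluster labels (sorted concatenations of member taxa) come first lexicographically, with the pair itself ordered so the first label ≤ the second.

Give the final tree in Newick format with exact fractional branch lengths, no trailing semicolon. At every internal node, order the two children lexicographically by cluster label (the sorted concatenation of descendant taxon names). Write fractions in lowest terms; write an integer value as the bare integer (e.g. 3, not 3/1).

((S:17/2,X:17/2):9/4,(U:3,W:3):31/4)

step 1: merge (U,W) at d=6; branch lengths U→3, W→3; new cluster UW
  updated: d(S,UW)=49/2, d(UW,X)=37/2
step 2: merge (S,X) at d=17; branch lengths S→17/2, X→17/2; new cluster SX
  updated: d(SX,UW)=43/2
step 3: merge (SX,UW) at d=43/2; branch lengths SX→9/4, UW→31/4; new cluster SUWX
final tree: ((S:17/2,X:17/2):9/4,(U:3,W:3):31/4)
total length: 33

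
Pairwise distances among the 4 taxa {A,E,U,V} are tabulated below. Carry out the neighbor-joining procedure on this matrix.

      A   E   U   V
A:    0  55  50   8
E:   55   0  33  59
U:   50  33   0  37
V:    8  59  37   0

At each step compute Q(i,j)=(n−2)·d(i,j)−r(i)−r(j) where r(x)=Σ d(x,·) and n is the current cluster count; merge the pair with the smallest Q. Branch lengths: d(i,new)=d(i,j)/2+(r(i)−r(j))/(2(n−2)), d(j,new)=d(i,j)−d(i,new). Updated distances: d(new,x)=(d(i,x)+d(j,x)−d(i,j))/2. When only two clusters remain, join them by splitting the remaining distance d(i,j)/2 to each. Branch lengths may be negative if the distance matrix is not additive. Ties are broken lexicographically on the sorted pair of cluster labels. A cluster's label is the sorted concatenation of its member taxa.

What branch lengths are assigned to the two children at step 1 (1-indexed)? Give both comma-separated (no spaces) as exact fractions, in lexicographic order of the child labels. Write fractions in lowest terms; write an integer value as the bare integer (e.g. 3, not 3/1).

iteration 1: select A,V (d=8, Q=-201); attach at lengths (25/4, 7/4); label the merged cluster AV
  updated: d(AV,E)=53, d(AV,U)=79/2
iteration 2: select AV,E (d=53, Q=-251/2); attach at lengths (119/4, 93/4); label the merged cluster AEV
  updated: d(AEV,U)=39/4
iteration 3: select AEV,U (d=39/4); attach at lengths (39/8, 39/8); label the merged cluster AEUV
final tree: (((A:25/4,V:7/4):119/4,E:93/4):39/8,U:39/8)
total length: 283/4

25/4,7/4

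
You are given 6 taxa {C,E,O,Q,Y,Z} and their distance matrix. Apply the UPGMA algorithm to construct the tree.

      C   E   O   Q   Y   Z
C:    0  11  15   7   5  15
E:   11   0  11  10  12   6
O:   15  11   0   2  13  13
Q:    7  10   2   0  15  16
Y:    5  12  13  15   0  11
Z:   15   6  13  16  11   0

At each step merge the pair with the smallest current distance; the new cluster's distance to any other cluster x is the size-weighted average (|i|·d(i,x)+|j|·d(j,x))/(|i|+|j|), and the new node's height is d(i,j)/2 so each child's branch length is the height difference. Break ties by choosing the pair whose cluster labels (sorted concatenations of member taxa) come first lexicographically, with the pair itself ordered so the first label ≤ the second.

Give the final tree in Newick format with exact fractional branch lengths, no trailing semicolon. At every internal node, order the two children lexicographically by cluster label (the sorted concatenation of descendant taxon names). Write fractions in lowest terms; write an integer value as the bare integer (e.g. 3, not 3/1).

step 1: merge (O,Q) at d=2; branch lengths O→1, Q→1; new cluster OQ
  updated: d(C,OQ)=11, d(E,OQ)=21/2, d(OQ,Y)=14, d(OQ,Z)=29/2
step 2: merge (C,Y) at d=5; branch lengths C→5/2, Y→5/2; new cluster CY
  updated: d(CY,E)=23/2, d(CY,OQ)=25/2, d(CY,Z)=13
step 3: merge (E,Z) at d=6; branch lengths E→3, Z→3; new cluster EZ
  updated: d(CY,EZ)=49/4, d(EZ,OQ)=25/2
step 4: merge (CY,EZ) at d=49/4; branch lengths CY→29/8, EZ→25/8; new cluster CEYZ
  updated: d(CEYZ,OQ)=25/2
step 5: merge (CEYZ,OQ) at d=25/2; branch lengths CEYZ→1/8, OQ→21/4; new cluster CEOQYZ
final tree: (((C:5/2,Y:5/2):29/8,(E:3,Z:3):25/8):1/8,(O:1,Q:1):21/4)
total length: 201/8

(((C:5/2,Y:5/2):29/8,(E:3,Z:3):25/8):1/8,(O:1,Q:1):21/4)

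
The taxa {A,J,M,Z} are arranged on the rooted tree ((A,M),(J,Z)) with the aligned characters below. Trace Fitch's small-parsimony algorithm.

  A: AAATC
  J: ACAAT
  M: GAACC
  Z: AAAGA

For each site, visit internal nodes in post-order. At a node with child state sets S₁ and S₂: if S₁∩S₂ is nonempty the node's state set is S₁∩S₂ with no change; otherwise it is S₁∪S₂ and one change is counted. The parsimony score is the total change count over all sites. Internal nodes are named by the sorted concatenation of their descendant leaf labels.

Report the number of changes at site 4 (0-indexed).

2

AM@0: {A} ∪ {G} = {A,G} (union, +1)
JZ@0: {A} ∩ {A} = {A} (intersection, +0)
AJMZ@0: {A,G} ∩ {A} = {A} (intersection, +0)
AM@1: {A} ∩ {A} = {A} (intersection, +0)
JZ@1: {C} ∪ {A} = {A,C} (union, +1)
AJMZ@1: {A} ∩ {A,C} = {A} (intersection, +0)
AM@2: {A} ∩ {A} = {A} (intersection, +0)
JZ@2: {A} ∩ {A} = {A} (intersection, +0)
AJMZ@2: {A} ∩ {A} = {A} (intersection, +0)
AM@3: {T} ∪ {C} = {C,T} (union, +1)
JZ@3: {A} ∪ {G} = {A,G} (union, +1)
AJMZ@3: {C,T} ∪ {A,G} = {A,C,G,T} (union, +1)
AM@4: {C} ∩ {C} = {C} (intersection, +0)
JZ@4: {T} ∪ {A} = {A,T} (union, +1)
AJMZ@4: {C} ∪ {A,T} = {A,C,T} (union, +1)
per-site changes: [1, 1, 0, 3, 2]; total = 7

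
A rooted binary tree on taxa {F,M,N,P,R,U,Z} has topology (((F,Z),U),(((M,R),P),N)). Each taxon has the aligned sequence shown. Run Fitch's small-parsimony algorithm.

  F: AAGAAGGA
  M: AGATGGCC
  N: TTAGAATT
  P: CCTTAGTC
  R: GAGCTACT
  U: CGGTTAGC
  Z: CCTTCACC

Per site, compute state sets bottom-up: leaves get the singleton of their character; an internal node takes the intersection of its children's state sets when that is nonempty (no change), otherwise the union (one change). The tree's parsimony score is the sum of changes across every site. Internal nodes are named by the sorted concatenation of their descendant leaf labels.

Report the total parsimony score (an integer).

29

[col 0] FZ: children F:{A}, Z:{C} ∪→ {A,C}; cost 1
[col 0] FUZ: children FZ:{A,C}, U:{C} ∩→ {C}; cost 0
[col 0] MR: children M:{A}, R:{G} ∪→ {A,G}; cost 1
[col 0] MPR: children MR:{A,G}, P:{C} ∪→ {A,C,G}; cost 1
[col 0] MNPR: children MPR:{A,C,G}, N:{T} ∪→ {A,C,G,T}; cost 1
[col 0] FMNPRUZ: children FUZ:{C}, MNPR:{A,C,G,T} ∩→ {C}; cost 0
[col 1] FZ: children F:{A}, Z:{C} ∪→ {A,C}; cost 1
[col 1] FUZ: children FZ:{A,C}, U:{G} ∪→ {A,C,G}; cost 1
[col 1] MR: children M:{G}, R:{A} ∪→ {A,G}; cost 1
[col 1] MPR: children MR:{A,G}, P:{C} ∪→ {A,C,G}; cost 1
[col 1] MNPR: children MPR:{A,C,G}, N:{T} ∪→ {A,C,G,T}; cost 1
[col 1] FMNPRUZ: children FUZ:{A,C,G}, MNPR:{A,C,G,T} ∩→ {A,C,G}; cost 0
[col 2] FZ: children F:{G}, Z:{T} ∪→ {G,T}; cost 1
[col 2] FUZ: children FZ:{G,T}, U:{G} ∩→ {G}; cost 0
[col 2] MR: children M:{A}, R:{G} ∪→ {A,G}; cost 1
[col 2] MPR: children MR:{A,G}, P:{T} ∪→ {A,G,T}; cost 1
[col 2] MNPR: children MPR:{A,G,T}, N:{A} ∩→ {A}; cost 0
[col 2] FMNPRUZ: children FUZ:{G}, MNPR:{A} ∪→ {A,G}; cost 1
[col 3] FZ: children F:{A}, Z:{T} ∪→ {A,T}; cost 1
[col 3] FUZ: children FZ:{A,T}, U:{T} ∩→ {T}; cost 0
[col 3] MR: children M:{T}, R:{C} ∪→ {C,T}; cost 1
[col 3] MPR: children MR:{C,T}, P:{T} ∩→ {T}; cost 0
[col 3] MNPR: children MPR:{T}, N:{G} ∪→ {G,T}; cost 1
[col 3] FMNPRUZ: children FUZ:{T}, MNPR:{G,T} ∩→ {T}; cost 0
[col 4] FZ: children F:{A}, Z:{C} ∪→ {A,C}; cost 1
[col 4] FUZ: children FZ:{A,C}, U:{T} ∪→ {A,C,T}; cost 1
[col 4] MR: children M:{G}, R:{T} ∪→ {G,T}; cost 1
[col 4] MPR: children MR:{G,T}, P:{A} ∪→ {A,G,T}; cost 1
[col 4] MNPR: children MPR:{A,G,T}, N:{A} ∩→ {A}; cost 0
[col 4] FMNPRUZ: children FUZ:{A,C,T}, MNPR:{A} ∩→ {A}; cost 0
[col 5] FZ: children F:{G}, Z:{A} ∪→ {A,G}; cost 1
[col 5] FUZ: children FZ:{A,G}, U:{A} ∩→ {A}; cost 0
[col 5] MR: children M:{G}, R:{A} ∪→ {A,G}; cost 1
[col 5] MPR: children MR:{A,G}, P:{G} ∩→ {G}; cost 0
[col 5] MNPR: children MPR:{G}, N:{A} ∪→ {A,G}; cost 1
[col 5] FMNPRUZ: children FUZ:{A}, MNPR:{A,G} ∩→ {A}; cost 0
[col 6] FZ: children F:{G}, Z:{C} ∪→ {C,G}; cost 1
[col 6] FUZ: children FZ:{C,G}, U:{G} ∩→ {G}; cost 0
[col 6] MR: children M:{C}, R:{C} ∩→ {C}; cost 0
[col 6] MPR: children MR:{C}, P:{T} ∪→ {C,T}; cost 1
[col 6] MNPR: children MPR:{C,T}, N:{T} ∩→ {T}; cost 0
[col 6] FMNPRUZ: children FUZ:{G}, MNPR:{T} ∪→ {G,T}; cost 1
[col 7] FZ: children F:{A}, Z:{C} ∪→ {A,C}; cost 1
[col 7] FUZ: children FZ:{A,C}, U:{C} ∩→ {C}; cost 0
[col 7] MR: children M:{C}, R:{T} ∪→ {C,T}; cost 1
[col 7] MPR: children MR:{C,T}, P:{C} ∩→ {C}; cost 0
[col 7] MNPR: children MPR:{C}, N:{T} ∪→ {C,T}; cost 1
[col 7] FMNPRUZ: children FUZ:{C}, MNPR:{C,T} ∩→ {C}; cost 0
per-site changes: [4, 5, 4, 3, 4, 3, 3, 3]; total = 29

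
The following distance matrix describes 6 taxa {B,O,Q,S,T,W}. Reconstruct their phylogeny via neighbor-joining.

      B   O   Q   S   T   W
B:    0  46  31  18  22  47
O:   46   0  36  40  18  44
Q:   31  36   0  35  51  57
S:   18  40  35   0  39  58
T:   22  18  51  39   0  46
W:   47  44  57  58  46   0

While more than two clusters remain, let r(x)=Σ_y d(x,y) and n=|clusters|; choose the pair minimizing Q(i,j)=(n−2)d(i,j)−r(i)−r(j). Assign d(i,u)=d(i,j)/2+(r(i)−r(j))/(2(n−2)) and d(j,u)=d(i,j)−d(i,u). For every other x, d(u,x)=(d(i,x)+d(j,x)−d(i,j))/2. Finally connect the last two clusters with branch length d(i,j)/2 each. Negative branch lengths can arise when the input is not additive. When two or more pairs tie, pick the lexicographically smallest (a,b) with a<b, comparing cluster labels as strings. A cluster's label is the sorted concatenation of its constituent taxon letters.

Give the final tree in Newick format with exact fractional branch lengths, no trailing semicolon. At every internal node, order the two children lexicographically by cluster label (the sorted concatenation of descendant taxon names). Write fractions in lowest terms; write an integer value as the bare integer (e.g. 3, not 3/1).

step 1: merge (O,T) at d=18, Q=-288; branch lengths O→10, T→8; new cluster OT
  updated: d(B,OT)=25, d(OT,Q)=69/2, d(OT,S)=61/2, d(OT,W)=36
step 2: merge (OT,W) at d=36, Q=-216; branch lengths OT→6, W→30; new cluster OTW
  updated: d(B,OTW)=18, d(OTW,Q)=111/4, d(OTW,S)=105/4
step 3: merge (B,S) at d=18, Q=-441/4; branch lengths B→95/16, S→193/16; new cluster BS
  updated: d(BS,OTW)=105/8, d(BS,Q)=24
step 4: merge (BS,OTW) at d=105/8, Q=-519/8; branch lengths BS→75/16, OTW→135/16; new cluster BOSTW
  updated: d(BOSTW,Q)=309/16
step 5: merge (BOSTW,Q) at d=309/16; branch lengths BOSTW→309/32, Q→309/32; new cluster BOQSTW
final tree: (((B:95/16,S:193/16):75/16,((O:10,T:8):6,W:30):135/16):309/32,Q:309/32)
total length: 1671/16

(((B:95/16,S:193/16):75/16,((O:10,T:8):6,W:30):135/16):309/32,Q:309/32)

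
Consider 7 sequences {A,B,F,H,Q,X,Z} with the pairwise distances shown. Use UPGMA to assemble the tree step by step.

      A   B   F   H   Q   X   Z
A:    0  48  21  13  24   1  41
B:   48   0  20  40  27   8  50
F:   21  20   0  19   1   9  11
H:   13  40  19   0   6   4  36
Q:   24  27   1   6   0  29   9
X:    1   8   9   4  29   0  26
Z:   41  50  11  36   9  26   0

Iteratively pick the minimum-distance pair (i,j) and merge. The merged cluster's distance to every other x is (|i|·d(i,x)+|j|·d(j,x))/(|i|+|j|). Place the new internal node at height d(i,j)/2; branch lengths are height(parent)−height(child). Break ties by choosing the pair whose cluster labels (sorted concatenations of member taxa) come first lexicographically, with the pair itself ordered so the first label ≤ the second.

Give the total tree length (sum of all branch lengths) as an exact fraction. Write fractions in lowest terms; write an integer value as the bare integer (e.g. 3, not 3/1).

1. join A+X (d=1) ⇒ AX; edges |A|=1/2, |X|=1/2
  updated: d(AX,B)=28, d(AX,F)=15, d(AX,H)=17/2, d(AX,Q)=53/2, d(AX,Z)=67/2
2. join F+Q (d=1) ⇒ FQ; edges |F|=1/2, |Q|=1/2
  updated: d(AX,FQ)=83/4, d(B,FQ)=47/2, d(FQ,H)=25/2, d(FQ,Z)=10
3. join AX+H (d=17/2) ⇒ AHX; edges |AX|=15/4, |H|=17/4
  updated: d(AHX,B)=32, d(AHX,FQ)=18, d(AHX,Z)=103/3
4. join FQ+Z (d=10) ⇒ FQZ; edges |FQ|=9/2, |Z|=5
  updated: d(AHX,FQZ)=211/9, d(B,FQZ)=97/3
5. join AHX+FQZ (d=211/9) ⇒ AFHQXZ; edges |AHX|=269/36, |FQZ|=121/18
  updated: d(AFHQXZ,B)=193/6
6. join AFHQXZ+B (d=193/6) ⇒ ABFHQXZ; edges |AFHQXZ|=157/36, |B|=193/12
final tree: ((((A:1/2,X:1/2):15/4,H:17/4):269/36,((F:1/2,Q:1/2):9/2,Z:5):121/18):157/36,B:193/12)
total length: 1949/36

1949/36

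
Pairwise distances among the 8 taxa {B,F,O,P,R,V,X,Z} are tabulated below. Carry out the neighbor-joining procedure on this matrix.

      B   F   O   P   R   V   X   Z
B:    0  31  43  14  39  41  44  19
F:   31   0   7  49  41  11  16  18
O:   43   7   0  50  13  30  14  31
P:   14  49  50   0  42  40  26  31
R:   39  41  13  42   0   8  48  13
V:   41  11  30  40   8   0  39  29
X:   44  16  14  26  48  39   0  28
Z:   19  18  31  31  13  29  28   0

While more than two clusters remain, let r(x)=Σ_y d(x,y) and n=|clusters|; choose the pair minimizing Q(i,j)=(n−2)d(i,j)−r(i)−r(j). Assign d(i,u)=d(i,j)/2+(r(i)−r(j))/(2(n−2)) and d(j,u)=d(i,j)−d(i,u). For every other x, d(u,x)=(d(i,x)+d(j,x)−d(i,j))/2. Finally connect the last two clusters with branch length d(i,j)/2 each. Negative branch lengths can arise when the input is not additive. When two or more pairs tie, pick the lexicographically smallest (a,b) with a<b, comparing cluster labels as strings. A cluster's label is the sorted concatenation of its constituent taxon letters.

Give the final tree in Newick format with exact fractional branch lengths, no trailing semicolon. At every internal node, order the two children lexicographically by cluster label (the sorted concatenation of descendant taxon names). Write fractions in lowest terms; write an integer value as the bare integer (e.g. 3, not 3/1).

((((((B:21/4,P:35/4):27/2,Z:9/2):17/4,(R:23/5,V:17/5):10):305/32,F:83/32):61/32,O:93/32):355/64,X:355/64)

1. join B+P (d=14, Q=-399) ⇒ BP; edges |B|=21/4, |P|=35/4
  updated: d(BP,F)=33, d(BP,O)=79/2, d(BP,R)=67/2, d(BP,V)=67/2, d(BP,X)=28, d(BP,Z)=18
2. join R+V (d=8, Q=-267) ⇒ RV; edges |R|=23/5, |V|=17/5
  updated: d(BP,RV)=59/2, d(F,RV)=22, d(O,RV)=35/2, d(RV,X)=79/2, d(RV,Z)=17
3. join BP+Z (d=18, Q=-188) ⇒ BPZ; edges |BP|=27/2, |Z|=9/2
  updated: d(BPZ,F)=33/2, d(BPZ,O)=105/4, d(BPZ,RV)=57/4, d(BPZ,X)=19
4. join BPZ+RV (d=57/4, Q=-253/2) ⇒ BPRVZ; edges |BPZ|=17/4, |RV|=10
  updated: d(BPRVZ,F)=97/8, d(BPRVZ,O)=59/4, d(BPRVZ,X)=177/8
5. join BPRVZ+F (d=97/8, Q=-479/8) ⇒ BFPRVZ; edges |BPRVZ|=305/32, |F|=83/32
  updated: d(BFPRVZ,O)=77/16, d(BFPRVZ,X)=13
6. join BFPRVZ+O (d=77/16, Q=-509/16) ⇒ BFOPRVZ; edges |BFPRVZ|=61/32, |O|=93/32
  updated: d(BFOPRVZ,X)=355/32
7. join BFOPRVZ+X (d=355/32) ⇒ BFOPRVXZ; edges |BFOPRVZ|=355/64, |X|=355/64
final tree: ((((((B:21/4,P:35/4):27/2,Z:9/2):17/4,(R:23/5,V:17/5):10):305/32,F:83/32):61/32,O:93/32):355/64,X:355/64)
total length: 2633/32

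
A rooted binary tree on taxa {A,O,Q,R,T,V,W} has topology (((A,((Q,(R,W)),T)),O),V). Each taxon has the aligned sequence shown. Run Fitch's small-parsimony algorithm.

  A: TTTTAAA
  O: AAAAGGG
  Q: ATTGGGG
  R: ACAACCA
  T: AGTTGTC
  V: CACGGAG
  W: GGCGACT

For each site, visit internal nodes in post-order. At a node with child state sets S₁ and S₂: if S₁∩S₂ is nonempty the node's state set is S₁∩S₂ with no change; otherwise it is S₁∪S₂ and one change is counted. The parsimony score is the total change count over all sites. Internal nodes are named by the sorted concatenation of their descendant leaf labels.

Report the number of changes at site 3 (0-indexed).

[col 0] RW: children R:{A}, W:{G} ∪→ {A,G}; cost 1
[col 0] QRW: children Q:{A}, RW:{A,G} ∩→ {A}; cost 0
[col 0] QRTW: children QRW:{A}, T:{A} ∩→ {A}; cost 0
[col 0] AQRTW: children A:{T}, QRTW:{A} ∪→ {A,T}; cost 1
[col 0] AOQRTW: children AQRTW:{A,T}, O:{A} ∩→ {A}; cost 0
[col 0] AOQRTVW: children AOQRTW:{A}, V:{C} ∪→ {A,C}; cost 1
[col 1] RW: children R:{C}, W:{G} ∪→ {C,G}; cost 1
[col 1] QRW: children Q:{T}, RW:{C,G} ∪→ {C,G,T}; cost 1
[col 1] QRTW: children QRW:{C,G,T}, T:{G} ∩→ {G}; cost 0
[col 1] AQRTW: children A:{T}, QRTW:{G} ∪→ {G,T}; cost 1
[col 1] AOQRTW: children AQRTW:{G,T}, O:{A} ∪→ {A,G,T}; cost 1
[col 1] AOQRTVW: children AOQRTW:{A,G,T}, V:{A} ∩→ {A}; cost 0
[col 2] RW: children R:{A}, W:{C} ∪→ {A,C}; cost 1
[col 2] QRW: children Q:{T}, RW:{A,C} ∪→ {A,C,T}; cost 1
[col 2] QRTW: children QRW:{A,C,T}, T:{T} ∩→ {T}; cost 0
[col 2] AQRTW: children A:{T}, QRTW:{T} ∩→ {T}; cost 0
[col 2] AOQRTW: children AQRTW:{T}, O:{A} ∪→ {A,T}; cost 1
[col 2] AOQRTVW: children AOQRTW:{A,T}, V:{C} ∪→ {A,C,T}; cost 1
[col 3] RW: children R:{A}, W:{G} ∪→ {A,G}; cost 1
[col 3] QRW: children Q:{G}, RW:{A,G} ∩→ {G}; cost 0
[col 3] QRTW: children QRW:{G}, T:{T} ∪→ {G,T}; cost 1
[col 3] AQRTW: children A:{T}, QRTW:{G,T} ∩→ {T}; cost 0
[col 3] AOQRTW: children AQRTW:{T}, O:{A} ∪→ {A,T}; cost 1
[col 3] AOQRTVW: children AOQRTW:{A,T}, V:{G} ∪→ {A,G,T}; cost 1
[col 4] RW: children R:{C}, W:{A} ∪→ {A,C}; cost 1
[col 4] QRW: children Q:{G}, RW:{A,C} ∪→ {A,C,G}; cost 1
[col 4] QRTW: children QRW:{A,C,G}, T:{G} ∩→ {G}; cost 0
[col 4] AQRTW: children A:{A}, QRTW:{G} ∪→ {A,G}; cost 1
[col 4] AOQRTW: children AQRTW:{A,G}, O:{G} ∩→ {G}; cost 0
[col 4] AOQRTVW: children AOQRTW:{G}, V:{G} ∩→ {G}; cost 0
[col 5] RW: children R:{C}, W:{C} ∩→ {C}; cost 0
[col 5] QRW: children Q:{G}, RW:{C} ∪→ {C,G}; cost 1
[col 5] QRTW: children QRW:{C,G}, T:{T} ∪→ {C,G,T}; cost 1
[col 5] AQRTW: children A:{A}, QRTW:{C,G,T} ∪→ {A,C,G,T}; cost 1
[col 5] AOQRTW: children AQRTW:{A,C,G,T}, O:{G} ∩→ {G}; cost 0
[col 5] AOQRTVW: children AOQRTW:{G}, V:{A} ∪→ {A,G}; cost 1
[col 6] RW: children R:{A}, W:{T} ∪→ {A,T}; cost 1
[col 6] QRW: children Q:{G}, RW:{A,T} ∪→ {A,G,T}; cost 1
[col 6] QRTW: children QRW:{A,G,T}, T:{C} ∪→ {A,C,G,T}; cost 1
[col 6] AQRTW: children A:{A}, QRTW:{A,C,G,T} ∩→ {A}; cost 0
[col 6] AOQRTW: children AQRTW:{A}, O:{G} ∪→ {A,G}; cost 1
[col 6] AOQRTVW: children AOQRTW:{A,G}, V:{G} ∩→ {G}; cost 0
per-site changes: [3, 4, 4, 4, 3, 4, 4]; total = 26

4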